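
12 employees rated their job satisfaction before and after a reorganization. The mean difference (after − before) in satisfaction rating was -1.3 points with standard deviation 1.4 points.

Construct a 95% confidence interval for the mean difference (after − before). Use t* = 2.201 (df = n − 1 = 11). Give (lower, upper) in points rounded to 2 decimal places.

(-2.19, -0.41)

Paired design: SE = s_d/√n = 1.4/√12 = 0.4041.
t* = 2.201; margin of error = 2.201 × 0.4041 = 0.8894.
-1.3 ± 0.8894 → (-2.19, -0.41).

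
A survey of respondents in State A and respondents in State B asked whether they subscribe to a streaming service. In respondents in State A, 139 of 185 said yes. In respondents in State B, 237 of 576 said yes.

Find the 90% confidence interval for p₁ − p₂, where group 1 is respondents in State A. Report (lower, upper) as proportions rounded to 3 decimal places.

Sample proportions: 139/185 = 0.7514, 237/576 = 0.4115.
Each SE is √(p̂(1−p̂)/n): √(0.7514·0.2486/185) = 0.03178 and √(0.4115·0.5885/576) = 0.02050.
SE(p̂₁ − p̂₂) = √(SE₁² + SE₂²) = √(0.0010099684 + 0.00042025) = 0.03782, since the two samples are independent.
At 90% confidence z* = 1.645; margin = 1.645 × 0.03782 = 0.06221.
The difference is 0.7514 − 0.4115 = 0.3399, so the interval is 0.3399 ± 0.06221 = (0.278, 0.402).

(0.278, 0.402)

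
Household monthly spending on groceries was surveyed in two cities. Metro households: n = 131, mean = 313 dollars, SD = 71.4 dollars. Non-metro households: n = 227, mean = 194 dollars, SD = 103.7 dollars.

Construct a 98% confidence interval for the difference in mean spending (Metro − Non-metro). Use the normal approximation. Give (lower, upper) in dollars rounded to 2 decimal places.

Per-group SEs: s₁/√n₁ = 71.4/√131 = 6.2382, s₂/√n₂ = 103.7/√227 = 6.8828.
Unpooled SE of the difference: √(38.91513924 + 47.37293584) = 9.2891.
Margin of error = z* · SE = 2.326 × 9.2891 = 21.6064.
x̄₁ − x̄₂ = 313 − 194 = 119.0000.
CI: 119.0000 ± 21.6064 = (97.39, 140.61).

(97.39, 140.61)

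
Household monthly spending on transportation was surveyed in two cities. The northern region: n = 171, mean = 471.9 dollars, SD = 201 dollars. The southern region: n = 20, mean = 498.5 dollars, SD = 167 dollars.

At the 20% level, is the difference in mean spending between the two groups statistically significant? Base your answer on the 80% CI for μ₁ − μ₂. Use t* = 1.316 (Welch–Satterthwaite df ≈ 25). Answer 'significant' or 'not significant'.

SE₁ = s₁/√n₁ = 201/√171 = 15.3709; SE₂ = 167/√20 = 37.3423.
Independent samples, unequal variances: SE_diff = √(SE₁² + SE₂²) = √(236.26456681 + 1394.44736929) = 40.3821.
t* = 1.316, so margin of error = 1.316 × 40.3821 = 53.1428.
Difference in means = 471.9 − 498.5 = -26.6000.
-26.6000 ± 53.1428 → (-79.7428, 26.5428).
The interval (-79.7428, 26.5428) contains 0, so the difference is not significant.

not significant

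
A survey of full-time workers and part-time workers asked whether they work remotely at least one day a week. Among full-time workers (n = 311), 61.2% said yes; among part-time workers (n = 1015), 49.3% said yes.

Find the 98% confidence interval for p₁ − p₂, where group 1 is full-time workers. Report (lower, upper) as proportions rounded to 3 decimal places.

(0.045, 0.193)

SE₁ = √(p̂₁(1−p̂₁)/n₁) = √(0.6120·0.3880/311) = 0.02763; SE₂ = √(0.4930·0.5070/1015) = 0.01569.
Independent samples: SE of the difference = √(SE₁² + SE₂²) = √(0.0007634169 + 0.0002461761) = 0.03177.
z* for 98% confidence is 2.326, so the margin of error is 2.326 × 0.03177 = 0.07390.
Point estimate p̂₁ − p̂₂ = 0.6120 − 0.4930 = 0.1190.
0.1190 ± 0.07390 → (0.045, 0.193).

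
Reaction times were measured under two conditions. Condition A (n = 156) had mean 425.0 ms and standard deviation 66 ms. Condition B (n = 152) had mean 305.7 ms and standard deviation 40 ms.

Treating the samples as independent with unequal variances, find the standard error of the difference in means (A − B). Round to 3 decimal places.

Per-group SEs: s₁/√n₁ = 66/√156 = 5.2842, s₂/√n₂ = 40/√152 = 3.2444.
Unpooled SE of the difference: √(27.92276964 + 10.52613136) = 6.2007.

6.201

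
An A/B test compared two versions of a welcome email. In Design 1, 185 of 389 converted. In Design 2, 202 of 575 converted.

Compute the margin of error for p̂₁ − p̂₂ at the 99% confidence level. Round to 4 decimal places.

0.0830

First, p̂₁ = 185/389 = 0.4756; p̂₂ = 202/575 = 0.3513.
The two standard errors are √(0.4756×0.5244/389) = 0.02532 and √(0.3513×0.6487/575) = 0.01991.
Because the samples are independent, SE_diff = √(0.02532² + 0.01991²) = 0.03221.
Using z* = 2.576 for 99%, ME = 2.576 × 0.03221 = 0.08297.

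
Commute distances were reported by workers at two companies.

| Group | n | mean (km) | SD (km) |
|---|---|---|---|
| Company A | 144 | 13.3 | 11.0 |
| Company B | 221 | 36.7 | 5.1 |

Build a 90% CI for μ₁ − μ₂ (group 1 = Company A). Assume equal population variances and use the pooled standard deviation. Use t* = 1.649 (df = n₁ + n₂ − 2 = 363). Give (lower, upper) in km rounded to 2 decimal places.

(-24.81, -21.99)

Pooled variance s_p² = [143·11.0² + 220·5.1²] / (144+221−2) = 63.4303, so s_p = 7.9643.
SE_diff = s_p·√(1/n₁ + 1/n₂) = 7.9643·√(1/144 + 1/221) = 0.8529.
t* = 1.649; margin = 1.649 × 0.8529 = 1.4064.
Difference = 13.3 − 36.7 = -23.4000.
-23.4000 ± 1.4064 → (-24.81, -21.99).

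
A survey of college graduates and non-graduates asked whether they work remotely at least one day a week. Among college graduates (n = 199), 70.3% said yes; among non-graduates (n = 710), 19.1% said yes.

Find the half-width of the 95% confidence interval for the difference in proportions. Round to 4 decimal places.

Each SE is √(p̂(1−p̂)/n): √(0.7030·0.2970/199) = 0.03239 and √(0.1910·0.8090/710) = 0.01475.
SE(p̂₁ − p̂₂) = √(SE₁² + SE₂²) = √(0.0010491121 + 0.0002175625) = 0.03559, since the two samples are independent.
At 95% confidence z* = 1.960; margin = 1.960 × 0.03559 = 0.06976.

0.0698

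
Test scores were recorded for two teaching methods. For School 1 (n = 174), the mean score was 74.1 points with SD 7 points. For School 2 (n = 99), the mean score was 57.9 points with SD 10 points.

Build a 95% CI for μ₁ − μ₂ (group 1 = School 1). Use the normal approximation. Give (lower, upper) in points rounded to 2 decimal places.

(13.97, 18.43)

Standard errors of each mean: 7/√174 = 0.5307 and 10/√99 = 1.0050.
SE(x̄₁ − x̄₂) = √(0.5307² + 1.0050²) = 1.1365 for independent samples with unequal variances.
With z* = 1.960, the margin is 1.960 × 1.1365 = 2.2275.
x̄₁ − x̄₂ = 74.1 − 57.9 = 16.2000; the interval is 16.2000 ± 2.2275 = (13.97, 18.43).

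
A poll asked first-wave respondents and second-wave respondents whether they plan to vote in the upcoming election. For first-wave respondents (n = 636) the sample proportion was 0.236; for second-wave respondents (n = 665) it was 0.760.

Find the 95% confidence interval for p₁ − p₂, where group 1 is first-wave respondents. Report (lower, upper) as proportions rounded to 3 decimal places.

Each SE is √(p̂(1−p̂)/n): √(0.2360·0.7640/636) = 0.01684 and √(0.7600·0.2400/665) = 0.01656.
SE(p̂₁ − p̂₂) = √(SE₁² + SE₂²) = √(0.0002835856 + 0.0002742336) = 0.02362, since the two samples are independent.
At 95% confidence z* = 1.960; margin = 1.960 × 0.02362 = 0.04630.
The difference is 0.2360 − 0.7600 = -0.5240, so the interval is -0.5240 ± 0.04630 = (-0.570, -0.478).

(-0.570, -0.478)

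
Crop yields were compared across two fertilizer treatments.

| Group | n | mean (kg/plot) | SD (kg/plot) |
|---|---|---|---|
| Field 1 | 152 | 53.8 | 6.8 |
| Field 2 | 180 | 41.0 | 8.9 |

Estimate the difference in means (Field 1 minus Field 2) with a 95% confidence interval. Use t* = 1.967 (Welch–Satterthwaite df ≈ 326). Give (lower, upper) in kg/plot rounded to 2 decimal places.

(11.10, 14.50)

Standard errors of each mean: 6.8/√152 = 0.5516 and 8.9/√180 = 0.6634.
SE(x̄₁ − x̄₂) = √(0.5516² + 0.6634²) = 0.8628 for independent samples with unequal variances.
With t* = 1.967, the margin is 1.967 × 0.8628 = 1.6971.
x̄₁ − x̄₂ = 53.8 − 41.0 = 12.8000; the interval is 12.8000 ± 1.6971 = (11.10, 14.50).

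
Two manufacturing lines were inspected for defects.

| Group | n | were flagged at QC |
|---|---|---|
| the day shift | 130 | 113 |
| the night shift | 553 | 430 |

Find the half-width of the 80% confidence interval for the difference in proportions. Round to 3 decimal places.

First, p̂₁ = 113/130 = 0.8692; p̂₂ = 430/553 = 0.7776.
The two standard errors are √(0.8692×0.1308/130) = 0.02957 and √(0.7776×0.2224/553) = 0.01768.
Because the samples are independent, SE_diff = √(0.02957² + 0.01768²) = 0.03445.
Using z* = 1.282 for 80%, ME = 1.282 × 0.03445 = 0.04416.

0.044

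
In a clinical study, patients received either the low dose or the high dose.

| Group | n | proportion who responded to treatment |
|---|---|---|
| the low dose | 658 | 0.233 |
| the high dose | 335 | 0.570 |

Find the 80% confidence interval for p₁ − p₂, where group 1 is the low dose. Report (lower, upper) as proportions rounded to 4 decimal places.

(-0.3776, -0.2964)

SE₁ = √(p̂₁(1−p̂₁)/n₁) = √(0.2330·0.7670/658) = 0.01648; SE₂ = √(0.5700·0.4300/335) = 0.02705.
Independent samples: SE of the difference = √(SE₁² + SE₂²) = √(0.0002715904 + 0.0007317025) = 0.03167.
z* for 80% confidence is 1.282, so the margin of error is 1.282 × 0.03167 = 0.04060.
Point estimate p̂₁ − p̂₂ = 0.2330 − 0.5700 = -0.3370.
-0.3370 ± 0.04060 → (-0.3776, -0.2964).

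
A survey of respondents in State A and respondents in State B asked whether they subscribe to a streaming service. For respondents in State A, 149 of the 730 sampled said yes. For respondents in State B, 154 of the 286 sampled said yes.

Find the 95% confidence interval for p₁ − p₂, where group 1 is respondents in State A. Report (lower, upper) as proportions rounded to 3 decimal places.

First, p̂₁ = 149/730 = 0.2041; p̂₂ = 154/286 = 0.5385.
The two standard errors are √(0.2041×0.7959/730) = 0.01492 and √(0.5385×0.4615/286) = 0.02948.
Because the samples are independent, SE_diff = √(0.01492² + 0.02948²) = 0.03304.
Using z* = 1.960 for 95%, ME = 1.960 × 0.03304 = 0.06476.
p̂₁ − p̂₂ = -0.3344; interval -0.3344 ± 0.06476 gives (-0.399, -0.270).

(-0.399, -0.270)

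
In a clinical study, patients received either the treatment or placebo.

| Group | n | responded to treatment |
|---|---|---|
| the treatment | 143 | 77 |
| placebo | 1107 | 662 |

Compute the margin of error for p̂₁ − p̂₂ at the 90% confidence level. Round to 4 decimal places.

p̂₁ = 77/143 = 0.5385 and p̂₂ = 662/1107 = 0.5980.
SE₁ = √(p̂₁(1−p̂₁)/n₁) = √(0.5385·0.4615/143) = 0.04169; SE₂ = √(0.5980·0.4020/1107) = 0.01474.
Independent samples: SE of the difference = √(SE₁² + SE₂²) = √(0.0017380561 + 0.0002172676) = 0.04422.
z* for 90% confidence is 1.645, so the margin of error is 1.645 × 0.04422 = 0.07274.

0.0727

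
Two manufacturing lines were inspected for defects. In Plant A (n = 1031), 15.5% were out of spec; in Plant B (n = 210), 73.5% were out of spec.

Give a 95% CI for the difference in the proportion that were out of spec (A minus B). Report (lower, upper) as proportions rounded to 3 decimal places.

(-0.644, -0.516)

SE₁ = √(p̂₁(1−p̂₁)/n₁) = √(0.1550·0.8450/1031) = 0.01127; SE₂ = √(0.7350·0.2650/210) = 0.03045.
Independent samples: SE of the difference = √(SE₁² + SE₂²) = √(0.0001270129 + 0.0009272025) = 0.03247.
z* for 95% confidence is 1.960, so the margin of error is 1.960 × 0.03247 = 0.06364.
Point estimate p̂₁ − p̂₂ = 0.1550 − 0.7350 = -0.5800.
-0.5800 ± 0.06364 → (-0.644, -0.516).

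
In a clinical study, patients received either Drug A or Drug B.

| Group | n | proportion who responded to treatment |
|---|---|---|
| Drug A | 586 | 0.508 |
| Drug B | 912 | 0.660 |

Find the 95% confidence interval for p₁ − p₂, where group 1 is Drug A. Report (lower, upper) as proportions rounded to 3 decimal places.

(-0.203, -0.101)

Each SE is √(p̂(1−p̂)/n): √(0.5080·0.4920/586) = 0.02065 and √(0.6600·0.3400/912) = 0.01569.
SE(p̂₁ − p̂₂) = √(SE₁² + SE₂²) = √(0.0004264225 + 0.0002461761) = 0.02593, since the two samples are independent.
At 95% confidence z* = 1.960; margin = 1.960 × 0.02593 = 0.05082.
The difference is 0.5080 − 0.6600 = -0.1520, so the interval is -0.1520 ± 0.05082 = (-0.203, -0.101).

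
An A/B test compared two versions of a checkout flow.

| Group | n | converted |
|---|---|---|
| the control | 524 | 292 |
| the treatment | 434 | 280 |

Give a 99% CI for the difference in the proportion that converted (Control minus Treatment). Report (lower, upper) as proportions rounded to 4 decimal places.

Sample proportions: 292/524 = 0.5573, 280/434 = 0.6452.
Each SE is √(p̂(1−p̂)/n): √(0.5573·0.4427/524) = 0.02170 and √(0.6452·0.3548/434) = 0.02297.
SE(p̂₁ − p̂₂) = √(SE₁² + SE₂²) = √(0.00047089 + 0.0005276209) = 0.03160, since the two samples are independent.
At 99% confidence z* = 2.576; margin = 2.576 × 0.03160 = 0.08140.
The difference is 0.5573 − 0.6452 = -0.0879, so the interval is -0.0879 ± 0.08140 = (-0.1693, -0.0065).

(-0.1693, -0.0065)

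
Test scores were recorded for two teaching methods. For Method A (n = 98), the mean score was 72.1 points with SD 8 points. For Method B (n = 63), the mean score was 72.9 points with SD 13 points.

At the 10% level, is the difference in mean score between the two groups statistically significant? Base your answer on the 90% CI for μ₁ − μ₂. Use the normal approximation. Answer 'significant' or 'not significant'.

Standard errors of each mean: 8/√98 = 0.8081 and 13/√63 = 1.6378.
SE(x̄₁ − x̄₂) = √(0.8081² + 1.6378²) = 1.8263 for independent samples with unequal variances.
With z* = 1.645, the margin is 1.645 × 1.8263 = 3.0043.
x̄₁ − x̄₂ = 72.1 − 72.9 = -0.8000; the interval is -0.8000 ± 3.0043 = (-3.8043, 2.2043).
The interval (-3.8043, 2.2043) contains 0, so the difference is not significant.

not significant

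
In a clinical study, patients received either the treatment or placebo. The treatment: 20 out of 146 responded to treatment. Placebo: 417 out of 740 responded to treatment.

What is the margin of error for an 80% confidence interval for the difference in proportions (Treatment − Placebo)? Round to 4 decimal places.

p̂₁ = 20/146 = 0.1370 and p̂₂ = 417/740 = 0.5635.
SE₁ = √(p̂₁(1−p̂₁)/n₁) = √(0.1370·0.8630/146) = 0.02846; SE₂ = √(0.5635·0.4365/740) = 0.01823.
Independent samples: SE of the difference = √(SE₁² + SE₂²) = √(0.0008099716 + 0.0003323329) = 0.03380.
z* for 80% confidence is 1.282, so the margin of error is 1.282 × 0.03380 = 0.04333.

0.0433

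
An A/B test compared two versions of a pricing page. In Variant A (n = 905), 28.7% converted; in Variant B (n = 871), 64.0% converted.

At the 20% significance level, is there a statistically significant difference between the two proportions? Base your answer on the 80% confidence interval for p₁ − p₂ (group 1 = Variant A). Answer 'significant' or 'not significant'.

significant

SE₁ = √(p̂₁(1−p̂₁)/n₁) = √(0.2870·0.7130/905) = 0.01504; SE₂ = √(0.6400·0.3600/871) = 0.01626.
Independent samples: SE of the difference = √(SE₁² + SE₂²) = √(0.0002262016 + 0.0002643876) = 0.02215.
z* for 80% confidence is 1.282, so the margin of error is 1.282 × 0.02215 = 0.02840.
Point estimate p̂₁ − p̂₂ = 0.2870 − 0.6400 = -0.3530.
-0.3530 ± 0.02840 → (-0.38140, -0.32460).
The interval (-0.38140, -0.32460) does not contain 0, so the difference is significant.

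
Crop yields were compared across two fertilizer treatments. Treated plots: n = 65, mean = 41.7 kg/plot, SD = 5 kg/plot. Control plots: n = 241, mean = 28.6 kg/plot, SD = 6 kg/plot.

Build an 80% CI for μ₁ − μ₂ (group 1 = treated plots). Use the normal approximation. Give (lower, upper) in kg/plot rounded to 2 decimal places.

(12.16, 14.04)

SE₁ = s₁/√n₁ = 5/√65 = 0.6202; SE₂ = 6/√241 = 0.3865.
Independent samples, unequal variances: SE_diff = √(SE₁² + SE₂²) = √(0.38464804 + 0.14938225) = 0.7308.
z* = 1.282, so margin of error = 1.282 × 0.7308 = 0.9369.
Difference in means = 41.7 − 28.6 = 13.1000.
13.1000 ± 0.9369 → (12.16, 14.04).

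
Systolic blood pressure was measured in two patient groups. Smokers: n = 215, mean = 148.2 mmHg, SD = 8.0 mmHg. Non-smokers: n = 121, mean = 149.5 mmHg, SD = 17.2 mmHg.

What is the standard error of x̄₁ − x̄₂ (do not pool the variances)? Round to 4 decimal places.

1.6561

Per-group SEs: s₁/√n₁ = 8.0/√215 = 0.5456, s₂/√n₂ = 17.2/√121 = 1.5636.
Unpooled SE of the difference: √(0.29767936 + 2.44484496) = 1.6561.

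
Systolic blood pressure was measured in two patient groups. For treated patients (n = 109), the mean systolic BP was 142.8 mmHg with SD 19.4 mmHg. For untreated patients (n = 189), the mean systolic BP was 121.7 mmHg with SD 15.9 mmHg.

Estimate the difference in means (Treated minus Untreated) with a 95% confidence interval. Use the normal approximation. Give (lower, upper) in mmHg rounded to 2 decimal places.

(16.81, 25.39)

SE₁ = s₁/√n₁ = 19.4/√109 = 1.8582; SE₂ = 15.9/√189 = 1.1566.
Independent samples, unequal variances: SE_diff = √(SE₁² + SE₂²) = √(3.45290724 + 1.33772356) = 2.1888.
z* = 1.960, so margin of error = 1.960 × 2.1888 = 4.2900.
Difference in means = 142.8 − 121.7 = 21.1000.
21.1000 ± 4.2900 → (16.81, 25.39).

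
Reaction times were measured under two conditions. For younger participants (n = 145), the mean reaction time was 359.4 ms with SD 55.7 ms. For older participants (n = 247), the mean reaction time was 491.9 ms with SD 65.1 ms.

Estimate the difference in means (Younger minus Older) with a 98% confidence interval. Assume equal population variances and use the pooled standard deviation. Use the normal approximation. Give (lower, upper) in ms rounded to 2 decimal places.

Pooled variance s_p² = [144·55.7² + 246·65.1²] / (145+247−2) = 3818.7411, so s_p = 61.7960.
SE_diff = s_p·√(1/n₁ + 1/n₂) = 61.7960·√(1/145 + 1/247) = 6.4650.
z* = 2.326; margin = 2.326 × 6.4650 = 15.0376.
Difference = 359.4 − 491.9 = -132.5000.
-132.5000 ± 15.0376 → (-147.54, -117.46).

(-147.54, -117.46)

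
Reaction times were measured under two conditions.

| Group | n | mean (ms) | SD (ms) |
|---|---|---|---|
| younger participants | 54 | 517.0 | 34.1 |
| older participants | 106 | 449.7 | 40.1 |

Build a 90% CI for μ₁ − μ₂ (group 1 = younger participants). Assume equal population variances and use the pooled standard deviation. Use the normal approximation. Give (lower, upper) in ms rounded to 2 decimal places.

s_p = √[((n₁−1)s₁² + (n₂−1)s₂²)/(n₁+n₂−2)] = √[(53·34.1² + 105·40.1²)/158] = 38.1925.
SE = 38.1925·√(1/54 + 1/106) = 6.3854.
With z* = 1.645, margin = 1.645 × 6.3854 = 10.5040.
x̄₁ − x̄₂ = 517.0 − 449.7 = 67.3000; interval 67.3000 ± 10.5040 = (56.80, 77.80).

(56.80, 77.80)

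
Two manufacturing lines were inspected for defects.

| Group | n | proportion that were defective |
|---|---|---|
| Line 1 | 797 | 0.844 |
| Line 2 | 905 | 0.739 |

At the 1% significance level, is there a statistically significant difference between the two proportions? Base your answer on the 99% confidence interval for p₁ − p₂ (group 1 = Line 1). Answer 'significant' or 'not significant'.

The two standard errors are √(0.8440×0.1560/797) = 0.01285 and √(0.7390×0.2610/905) = 0.01460.
Because the samples are independent, SE_diff = √(0.01285² + 0.01460²) = 0.01945.
Using z* = 2.576 for 99%, ME = 2.576 × 0.01945 = 0.05010.
p̂₁ − p̂₂ = 0.1050; interval 0.1050 ± 0.05010 gives (0.05490, 0.15510).
The interval (0.05490, 0.15510) does not contain 0, so the difference is significant.

significant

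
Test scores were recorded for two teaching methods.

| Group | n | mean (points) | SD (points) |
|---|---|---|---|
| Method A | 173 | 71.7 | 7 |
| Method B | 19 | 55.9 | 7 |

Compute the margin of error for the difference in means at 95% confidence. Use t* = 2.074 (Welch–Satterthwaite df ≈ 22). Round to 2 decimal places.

SE₁ = s₁/√n₁ = 7/√173 = 0.5322; SE₂ = 7/√19 = 1.6059.
Independent samples, unequal variances: SE_diff = √(SE₁² + SE₂²) = √(0.28323684 + 2.57891481) = 1.6918.
t* = 2.074, so margin of error = 2.074 × 1.6918 = 3.5088.

3.51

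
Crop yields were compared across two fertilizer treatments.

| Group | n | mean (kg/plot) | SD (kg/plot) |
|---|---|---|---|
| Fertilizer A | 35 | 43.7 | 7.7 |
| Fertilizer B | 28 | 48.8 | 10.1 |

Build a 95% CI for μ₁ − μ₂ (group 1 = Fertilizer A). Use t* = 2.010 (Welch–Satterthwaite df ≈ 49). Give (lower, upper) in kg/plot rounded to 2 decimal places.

(-9.74, -0.46)

SE₁ = s₁/√n₁ = 7.7/√35 = 1.3015; SE₂ = 10.1/√28 = 1.9087.
Independent samples, unequal variances: SE_diff = √(SE₁² + SE₂²) = √(1.69390225 + 3.64313569) = 2.3102.
t* = 2.010, so margin of error = 2.010 × 2.3102 = 4.6435.
Difference in means = 43.7 − 48.8 = -5.1000.
-5.1000 ± 4.6435 → (-9.74, -0.46).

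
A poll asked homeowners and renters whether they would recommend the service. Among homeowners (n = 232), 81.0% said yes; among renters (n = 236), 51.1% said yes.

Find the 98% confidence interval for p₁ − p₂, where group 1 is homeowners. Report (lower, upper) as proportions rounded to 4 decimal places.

Each SE is √(p̂(1−p̂)/n): √(0.8100·0.1900/232) = 0.02576 and √(0.5110·0.4890/236) = 0.03254.
SE(p̂₁ − p̂₂) = √(SE₁² + SE₂²) = √(0.0006635776 + 0.0010588516) = 0.04150, since the two samples are independent.
At 98% confidence z* = 2.326; margin = 2.326 × 0.04150 = 0.09653.
The difference is 0.8100 − 0.5110 = 0.2990, so the interval is 0.2990 ± 0.09653 = (0.2025, 0.3955).

(0.2025, 0.3955)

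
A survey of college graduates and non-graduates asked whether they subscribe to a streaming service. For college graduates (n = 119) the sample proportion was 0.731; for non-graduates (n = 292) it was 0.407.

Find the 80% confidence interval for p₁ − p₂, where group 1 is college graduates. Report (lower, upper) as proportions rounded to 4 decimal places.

(0.2602, 0.3878)

The two standard errors are √(0.7310×0.2690/119) = 0.04065 and √(0.4070×0.5930/292) = 0.02875.
Because the samples are independent, SE_diff = √(0.04065² + 0.02875²) = 0.04979.
Using z* = 1.282 for 80%, ME = 1.282 × 0.04979 = 0.06383.
p̂₁ − p̂₂ = 0.3240; interval 0.3240 ± 0.06383 gives (0.2602, 0.3878).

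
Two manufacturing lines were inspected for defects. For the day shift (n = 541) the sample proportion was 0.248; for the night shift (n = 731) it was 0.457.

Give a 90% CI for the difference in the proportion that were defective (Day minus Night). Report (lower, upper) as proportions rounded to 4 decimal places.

Each SE is √(p̂(1−p̂)/n): √(0.2480·0.7520/541) = 0.01857 and √(0.4570·0.5430/731) = 0.01842.
SE(p̂₁ − p̂₂) = √(SE₁² + SE₂²) = √(0.0003448449 + 0.0003392964) = 0.02616, since the two samples are independent.
At 90% confidence z* = 1.645; margin = 1.645 × 0.02616 = 0.04303.
The difference is 0.2480 − 0.4570 = -0.2090, so the interval is -0.2090 ± 0.04303 = (-0.2520, -0.1660).

(-0.2520, -0.1660)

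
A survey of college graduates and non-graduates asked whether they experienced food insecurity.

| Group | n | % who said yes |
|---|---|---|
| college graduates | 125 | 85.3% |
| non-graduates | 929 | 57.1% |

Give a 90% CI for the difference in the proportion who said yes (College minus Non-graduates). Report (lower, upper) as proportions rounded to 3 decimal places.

SE₁ = √(p̂₁(1−p̂₁)/n₁) = √(0.8530·0.1470/125) = 0.03167; SE₂ = √(0.5710·0.4290/929) = 0.01624.
Independent samples: SE of the difference = √(SE₁² + SE₂²) = √(0.0010029889 + 0.0002637376) = 0.03559.
z* for 90% confidence is 1.645, so the margin of error is 1.645 × 0.03559 = 0.05855.
Point estimate p̂₁ − p̂₂ = 0.8530 − 0.5710 = 0.2820.
0.2820 ± 0.05855 → (0.223, 0.341).

(0.223, 0.341)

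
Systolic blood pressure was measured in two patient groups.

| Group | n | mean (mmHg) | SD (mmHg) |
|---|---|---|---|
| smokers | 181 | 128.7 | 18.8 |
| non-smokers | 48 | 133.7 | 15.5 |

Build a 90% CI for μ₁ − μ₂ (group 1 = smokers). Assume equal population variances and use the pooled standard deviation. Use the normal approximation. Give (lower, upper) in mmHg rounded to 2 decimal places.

(-9.85, -0.15)

s_p = √[((n₁−1)s₁² + (n₂−1)s₂²)/(n₁+n₂−2)] = √[(180·18.8² + 47·15.5²)/227] = 18.1660.
SE = 18.1660·√(1/181 + 1/48) = 2.9493.
With z* = 1.645, margin = 1.645 × 2.9493 = 4.8516.
x̄₁ − x̄₂ = 128.7 − 133.7 = -5.0000; interval -5.0000 ± 4.8516 = (-9.85, -0.15).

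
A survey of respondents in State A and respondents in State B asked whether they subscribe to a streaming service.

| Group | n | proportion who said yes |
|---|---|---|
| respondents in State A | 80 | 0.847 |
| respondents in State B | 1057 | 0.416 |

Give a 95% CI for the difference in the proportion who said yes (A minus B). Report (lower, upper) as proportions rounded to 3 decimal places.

(0.347, 0.515)

SE₁ = √(p̂₁(1−p̂₁)/n₁) = √(0.8470·0.1530/80) = 0.04025; SE₂ = √(0.4160·0.5840/1057) = 0.01516.
Independent samples: SE of the difference = √(SE₁² + SE₂²) = √(0.0016200625 + 0.0002298256) = 0.04301.
z* for 95% confidence is 1.960, so the margin of error is 1.960 × 0.04301 = 0.08430.
Point estimate p̂₁ − p̂₂ = 0.8470 − 0.4160 = 0.4310.
0.4310 ± 0.08430 → (0.347, 0.515).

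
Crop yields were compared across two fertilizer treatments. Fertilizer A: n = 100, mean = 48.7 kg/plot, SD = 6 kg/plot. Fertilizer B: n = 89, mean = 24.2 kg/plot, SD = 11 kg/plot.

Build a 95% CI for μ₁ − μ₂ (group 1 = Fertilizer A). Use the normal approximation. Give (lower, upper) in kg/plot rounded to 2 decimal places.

Standard errors of each mean: 6/√100 = 0.6000 and 11/√89 = 1.1660.
SE(x̄₁ − x̄₂) = √(0.6000² + 1.1660²) = 1.3113 for independent samples with unequal variances.
With z* = 1.960, the margin is 1.960 × 1.3113 = 2.5701.
x̄₁ − x̄₂ = 48.7 − 24.2 = 24.5000; the interval is 24.5000 ± 2.5701 = (21.93, 27.07).

(21.93, 27.07)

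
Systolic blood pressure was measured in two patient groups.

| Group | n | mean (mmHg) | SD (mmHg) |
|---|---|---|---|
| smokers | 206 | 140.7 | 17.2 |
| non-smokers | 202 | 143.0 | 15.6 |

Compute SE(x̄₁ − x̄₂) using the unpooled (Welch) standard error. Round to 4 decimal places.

SE₁ = s₁/√n₁ = 17.2/√206 = 1.1984; SE₂ = 15.6/√202 = 1.0976.
Independent samples, unequal variances: SE_diff = √(SE₁² + SE₂²) = √(1.43616256 + 1.20472576) = 1.6251.

1.6251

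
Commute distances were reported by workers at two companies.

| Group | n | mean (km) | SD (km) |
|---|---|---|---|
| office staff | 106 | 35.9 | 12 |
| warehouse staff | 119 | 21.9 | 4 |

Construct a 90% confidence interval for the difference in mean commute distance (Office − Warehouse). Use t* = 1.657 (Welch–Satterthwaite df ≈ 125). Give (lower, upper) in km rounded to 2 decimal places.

Per-group SEs: s₁/√n₁ = 12/√106 = 1.1655, s₂/√n₂ = 4/√119 = 0.3667.
Unpooled SE of the difference: √(1.35839025 + 0.13446889) = 1.2218.
Margin of error = t* · SE = 1.657 × 1.2218 = 2.0245.
x̄₁ − x̄₂ = 35.9 − 21.9 = 14.0000.
CI: 14.0000 ± 2.0245 = (11.98, 16.02).

(11.98, 16.02)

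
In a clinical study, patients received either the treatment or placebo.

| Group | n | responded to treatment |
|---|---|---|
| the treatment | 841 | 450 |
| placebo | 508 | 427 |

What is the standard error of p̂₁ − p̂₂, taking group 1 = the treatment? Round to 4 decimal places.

0.0237

Sample proportions: 450/841 = 0.5351, 427/508 = 0.8406.
Each SE is √(p̂(1−p̂)/n): √(0.5351·0.4649/841) = 0.01720 and √(0.8406·0.1594/508) = 0.01624.
SE(p̂₁ − p̂₂) = √(SE₁² + SE₂²) = √(0.00029584 + 0.0002637376) = 0.02366, since the two samples are independent.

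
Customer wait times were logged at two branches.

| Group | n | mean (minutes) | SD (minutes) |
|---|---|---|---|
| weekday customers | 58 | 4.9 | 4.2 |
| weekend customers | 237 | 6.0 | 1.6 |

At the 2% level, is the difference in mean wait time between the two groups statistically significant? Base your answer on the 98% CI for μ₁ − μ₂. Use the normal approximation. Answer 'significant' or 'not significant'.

SE₁ = s₁/√n₁ = 4.2/√58 = 0.5515; SE₂ = 1.6/√237 = 0.1039.
Independent samples, unequal variances: SE_diff = √(SE₁² + SE₂²) = √(0.30415225 + 0.01079521) = 0.5612.
z* = 2.326, so margin of error = 2.326 × 0.5612 = 1.3054.
Difference in means = 4.9 − 6.0 = -1.1000.
-1.1000 ± 1.3054 → (-2.4054, 0.2054).
The interval (-2.4054, 0.2054) contains 0, so the difference is not significant.

not significant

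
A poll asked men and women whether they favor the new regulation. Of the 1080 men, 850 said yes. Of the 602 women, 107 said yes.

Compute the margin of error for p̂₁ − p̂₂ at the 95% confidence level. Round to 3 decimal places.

p̂₁ = 850/1080 = 0.7870 and p̂₂ = 107/602 = 0.1777.
SE₁ = √(p̂₁(1−p̂₁)/n₁) = √(0.7870·0.2130/1080) = 0.01246; SE₂ = √(0.1777·0.8223/602) = 0.01558.
Independent samples: SE of the difference = √(SE₁² + SE₂²) = √(0.0001552516 + 0.0002427364) = 0.01995.
z* for 95% confidence is 1.960, so the margin of error is 1.960 × 0.01995 = 0.03910.

0.039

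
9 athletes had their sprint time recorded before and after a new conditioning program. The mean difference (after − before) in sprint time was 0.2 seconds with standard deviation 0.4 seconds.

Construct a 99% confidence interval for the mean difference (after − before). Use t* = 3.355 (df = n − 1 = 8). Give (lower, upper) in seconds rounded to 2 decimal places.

(-0.25, 0.65)

This is a matched-pairs design, so SE = s_d/√n = 0.4/√9 = 0.1333.
Margin = 3.355 × 0.1333 = 0.4472; the interval is 0.2 ± 0.4472 = (-0.25, 0.65).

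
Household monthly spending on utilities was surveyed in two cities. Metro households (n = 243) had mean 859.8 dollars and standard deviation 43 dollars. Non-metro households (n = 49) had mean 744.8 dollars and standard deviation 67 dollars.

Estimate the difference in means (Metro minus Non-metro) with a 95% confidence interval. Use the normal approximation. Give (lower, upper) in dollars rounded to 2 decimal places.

Per-group SEs: s₁/√n₁ = 43/√243 = 2.7585, s₂/√n₂ = 67/√49 = 9.5714.
Unpooled SE of the difference: √(7.60932225 + 91.61169796) = 9.9610.
Margin of error = z* · SE = 1.960 × 9.9610 = 19.5236.
x̄₁ − x̄₂ = 859.8 − 744.8 = 115.0000.
CI: 115.0000 ± 19.5236 = (95.48, 134.52).

(95.48, 134.52)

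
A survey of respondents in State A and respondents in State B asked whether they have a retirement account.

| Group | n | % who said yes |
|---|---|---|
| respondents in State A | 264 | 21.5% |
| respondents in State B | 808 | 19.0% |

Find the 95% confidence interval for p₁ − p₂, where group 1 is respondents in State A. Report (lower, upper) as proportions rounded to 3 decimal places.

(-0.031, 0.081)

SE₁ = √(p̂₁(1−p̂₁)/n₁) = √(0.2150·0.7850/264) = 0.02528; SE₂ = √(0.1900·0.8100/808) = 0.01380.
Independent samples: SE of the difference = √(SE₁² + SE₂²) = √(0.0006390784 + 0.00019044) = 0.02880.
z* for 95% confidence is 1.960, so the margin of error is 1.960 × 0.02880 = 0.05645.
Point estimate p̂₁ − p̂₂ = 0.2150 − 0.1900 = 0.0250.
0.0250 ± 0.05645 → (-0.031, 0.081).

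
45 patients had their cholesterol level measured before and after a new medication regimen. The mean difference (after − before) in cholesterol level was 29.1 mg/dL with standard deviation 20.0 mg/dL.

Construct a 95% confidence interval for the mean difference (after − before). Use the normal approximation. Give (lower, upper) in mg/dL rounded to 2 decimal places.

(23.26, 34.94)

Paired design: SE = s_d/√n = 20.0/√45 = 2.9814.
z* = 1.960; margin of error = 1.960 × 2.9814 = 5.8435.
29.1 ± 5.8435 → (23.26, 34.94).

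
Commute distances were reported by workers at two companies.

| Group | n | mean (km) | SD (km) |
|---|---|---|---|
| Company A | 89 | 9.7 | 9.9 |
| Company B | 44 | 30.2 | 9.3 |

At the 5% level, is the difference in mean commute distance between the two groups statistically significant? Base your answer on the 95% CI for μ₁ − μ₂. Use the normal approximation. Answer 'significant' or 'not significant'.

significant

SE₁ = s₁/√n₁ = 9.9/√89 = 1.0494; SE₂ = 9.3/√44 = 1.4020.
Independent samples, unequal variances: SE_diff = √(SE₁² + SE₂²) = √(1.10124036 + 1.965604) = 1.7512.
z* = 1.960, so margin of error = 1.960 × 1.7512 = 3.4324.
Difference in means = 9.7 − 30.2 = -20.5000.
-20.5000 ± 3.4324 → (-23.9324, -17.0676).
The interval (-23.9324, -17.0676) does not contain 0, so the difference is significant.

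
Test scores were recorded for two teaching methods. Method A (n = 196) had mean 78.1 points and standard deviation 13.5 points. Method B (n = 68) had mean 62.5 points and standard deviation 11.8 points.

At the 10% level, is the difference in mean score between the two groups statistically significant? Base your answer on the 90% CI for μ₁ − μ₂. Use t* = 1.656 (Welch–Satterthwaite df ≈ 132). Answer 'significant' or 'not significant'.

significant

SE₁ = s₁/√n₁ = 13.5/√196 = 0.9643; SE₂ = 11.8/√68 = 1.4310.
Independent samples, unequal variances: SE_diff = √(SE₁² + SE₂²) = √(0.92987449 + 2.047761) = 1.7256.
t* = 1.656, so margin of error = 1.656 × 1.7256 = 2.8576.
Difference in means = 78.1 − 62.5 = 15.6000.
15.6000 ± 2.8576 → (12.7424, 18.4576).
The interval (12.7424, 18.4576) does not contain 0, so the difference is significant.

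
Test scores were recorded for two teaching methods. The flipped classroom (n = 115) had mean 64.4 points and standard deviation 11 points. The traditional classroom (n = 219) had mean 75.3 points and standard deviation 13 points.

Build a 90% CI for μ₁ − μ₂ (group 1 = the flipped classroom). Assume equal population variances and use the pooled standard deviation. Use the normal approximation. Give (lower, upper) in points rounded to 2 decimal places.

s_p = √[((n₁−1)s₁² + (n₂−1)s₂²)/(n₁+n₂−2)] = √[(114·11² + 218·13²)/332] = 12.3498.
SE = 12.3498·√(1/115 + 1/219) = 1.4222.
With z* = 1.645, margin = 1.645 × 1.4222 = 2.3395.
x̄₁ − x̄₂ = 64.4 − 75.3 = -10.9000; interval -10.9000 ± 2.3395 = (-13.24, -8.56).

(-13.24, -8.56)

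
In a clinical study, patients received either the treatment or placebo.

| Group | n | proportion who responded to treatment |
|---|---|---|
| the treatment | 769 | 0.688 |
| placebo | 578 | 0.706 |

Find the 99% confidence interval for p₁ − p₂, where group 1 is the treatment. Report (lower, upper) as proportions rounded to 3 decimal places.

Each SE is √(p̂(1−p̂)/n): √(0.6880·0.3120/769) = 0.01671 and √(0.7060·0.2940/578) = 0.01895.
SE(p̂₁ − p̂₂) = √(SE₁² + SE₂²) = √(0.0002792241 + 0.0003591025) = 0.02527, since the two samples are independent.
At 99% confidence z* = 2.576; margin = 2.576 × 0.02527 = 0.06510.
The difference is 0.6880 − 0.7060 = -0.0180, so the interval is -0.0180 ± 0.06510 = (-0.083, 0.047).

(-0.083, 0.047)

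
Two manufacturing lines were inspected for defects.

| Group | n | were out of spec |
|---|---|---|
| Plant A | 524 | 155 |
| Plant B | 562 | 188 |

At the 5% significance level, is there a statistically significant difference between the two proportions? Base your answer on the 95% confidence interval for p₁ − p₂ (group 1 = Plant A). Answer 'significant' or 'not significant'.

not significant

First, p̂₁ = 155/524 = 0.2958; p̂₂ = 188/562 = 0.3345.
The two standard errors are √(0.2958×0.7042/524) = 0.01994 and √(0.3345×0.6655/562) = 0.01990.
Because the samples are independent, SE_diff = √(0.01994² + 0.01990²) = 0.02817.
Using z* = 1.960 for 95%, ME = 1.960 × 0.02817 = 0.05521.
p̂₁ − p̂₂ = -0.0387; interval -0.0387 ± 0.05521 gives (-0.09391, 0.01651).
The interval (-0.09391, 0.01651) contains 0, so the difference is not significant.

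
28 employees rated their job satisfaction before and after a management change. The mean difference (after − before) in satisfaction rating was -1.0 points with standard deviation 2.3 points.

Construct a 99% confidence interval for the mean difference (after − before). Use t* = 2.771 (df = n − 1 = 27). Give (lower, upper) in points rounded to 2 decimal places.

(-2.20, 0.20)

Paired design: SE = s_d/√n = 2.3/√28 = 0.4347.
t* = 2.771; margin of error = 2.771 × 0.4347 = 1.2046.
-1.0 ± 1.2046 → (-2.20, 0.20).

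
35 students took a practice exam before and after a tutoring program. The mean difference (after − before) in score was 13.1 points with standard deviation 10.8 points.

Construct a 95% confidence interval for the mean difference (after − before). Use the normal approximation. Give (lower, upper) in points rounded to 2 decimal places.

(9.52, 16.68)

This is a matched-pairs design, so SE = s_d/√n = 10.8/√35 = 1.8255.
Margin = 1.960 × 1.8255 = 3.5780; the interval is 13.1 ± 3.5780 = (9.52, 16.68).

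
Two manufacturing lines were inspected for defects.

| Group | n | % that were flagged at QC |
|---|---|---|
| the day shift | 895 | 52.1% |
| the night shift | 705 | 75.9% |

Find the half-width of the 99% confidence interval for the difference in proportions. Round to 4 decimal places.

The two standard errors are √(0.5210×0.4790/895) = 0.01670 and √(0.7590×0.2410/705) = 0.01611.
Because the samples are independent, SE_diff = √(0.01670² + 0.01611²) = 0.02320.
Using z* = 2.576 for 99%, ME = 2.576 × 0.02320 = 0.05976.

0.0598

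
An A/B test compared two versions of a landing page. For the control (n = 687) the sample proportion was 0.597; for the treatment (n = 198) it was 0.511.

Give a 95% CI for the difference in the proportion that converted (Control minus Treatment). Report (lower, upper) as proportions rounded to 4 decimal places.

(0.0073, 0.1647)

The two standard errors are √(0.5970×0.4030/687) = 0.01871 and √(0.5110×0.4890/198) = 0.03552.
Because the samples are independent, SE_diff = √(0.01871² + 0.03552²) = 0.04015.
Using z* = 1.960 for 95%, ME = 1.960 × 0.04015 = 0.07869.
p̂₁ − p̂₂ = 0.0860; interval 0.0860 ± 0.07869 gives (0.0073, 0.1647).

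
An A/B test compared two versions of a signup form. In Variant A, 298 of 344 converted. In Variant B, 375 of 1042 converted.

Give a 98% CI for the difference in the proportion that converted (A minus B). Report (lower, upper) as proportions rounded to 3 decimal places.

Sample proportions: 298/344 = 0.8663, 375/1042 = 0.3599.
Each SE is √(p̂(1−p̂)/n): √(0.8663·0.1337/344) = 0.01835 and √(0.3599·0.6401/1042) = 0.01487.
SE(p̂₁ − p̂₂) = √(SE₁² + SE₂²) = √(0.0003367225 + 0.0002211169) = 0.02362, since the two samples are independent.
At 98% confidence z* = 2.326; margin = 2.326 × 0.02362 = 0.05494.
The difference is 0.8663 − 0.3599 = 0.5064, so the interval is 0.5064 ± 0.05494 = (0.451, 0.561).

(0.451, 0.561)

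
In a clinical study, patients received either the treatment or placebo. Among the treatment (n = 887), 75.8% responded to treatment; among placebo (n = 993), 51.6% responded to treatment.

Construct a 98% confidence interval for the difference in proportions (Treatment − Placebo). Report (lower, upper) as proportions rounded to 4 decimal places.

Each SE is √(p̂(1−p̂)/n): √(0.7580·0.2420/887) = 0.01438 and √(0.5160·0.4840/993) = 0.01586.
SE(p̂₁ − p̂₂) = √(SE₁² + SE₂²) = √(0.0002067844 + 0.0002515396) = 0.02141, since the two samples are independent.
At 98% confidence z* = 2.326; margin = 2.326 × 0.02141 = 0.04980.
The difference is 0.7580 − 0.5160 = 0.2420, so the interval is 0.2420 ± 0.04980 = (0.1922, 0.2918).

(0.1922, 0.2918)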